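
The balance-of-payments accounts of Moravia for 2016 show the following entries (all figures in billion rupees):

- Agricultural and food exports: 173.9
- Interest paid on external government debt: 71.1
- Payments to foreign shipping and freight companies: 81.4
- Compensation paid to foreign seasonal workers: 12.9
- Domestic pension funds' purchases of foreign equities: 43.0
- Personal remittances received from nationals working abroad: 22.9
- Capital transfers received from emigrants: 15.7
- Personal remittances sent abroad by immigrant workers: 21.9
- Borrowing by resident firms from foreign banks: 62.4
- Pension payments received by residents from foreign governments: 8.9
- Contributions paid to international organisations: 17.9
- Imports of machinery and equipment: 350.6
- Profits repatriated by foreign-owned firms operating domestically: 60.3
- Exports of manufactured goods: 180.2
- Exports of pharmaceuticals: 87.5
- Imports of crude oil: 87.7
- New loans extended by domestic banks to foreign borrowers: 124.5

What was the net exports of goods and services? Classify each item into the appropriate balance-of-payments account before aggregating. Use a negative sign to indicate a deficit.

Goods: 173.9 + 87.5 - 87.7 + 180.2 - 350.6 = 3.3
Services: -81.4
Trade balance = 3.3 + (-81.4) = -78.1
(Excluded from the trade balance — primary income: interest paid on external government debt 71.1, compensation paid to foreign seasonal workers 12.9, profits repatriated by foreign-owned firms operating domestically 60.3; financial account: domestic pension funds' purchases of foreign equities 43.0, borrowing by resident firms from foreign banks 62.4, new loans extended by domestic banks to foreign borrowers 124.5; secondary income: personal remittances received from nationals working abroad 22.9, personal remittances sent abroad by immigrant workers 21.9, pension payments received by residents from foreign governments 8.9, contributions paid to international organisations 17.9; capital account: capital transfers received from emigrants 15.7.)

-78.1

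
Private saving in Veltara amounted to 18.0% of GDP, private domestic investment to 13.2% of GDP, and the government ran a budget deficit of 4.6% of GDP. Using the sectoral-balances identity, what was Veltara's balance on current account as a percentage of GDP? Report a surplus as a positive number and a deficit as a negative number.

0.2

By the sectoral-balances identity, CA = (S_private - I) + (T - G).
Private balance = 18.0 - 13.2 = 4.8
Government balance (T - G) = -4.6
CA = 4.8 + (-4.6) = 0.2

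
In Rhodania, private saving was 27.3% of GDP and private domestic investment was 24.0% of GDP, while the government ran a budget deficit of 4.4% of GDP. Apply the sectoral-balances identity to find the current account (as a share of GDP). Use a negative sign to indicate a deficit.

By the sectoral-balances identity, CA = (S_private - I) + (T - G).
Private balance = 27.3 - 24.0 = 3.3
Government balance (T - G) = -4.4
CA = 3.3 + (-4.4) = -1.1

-1.1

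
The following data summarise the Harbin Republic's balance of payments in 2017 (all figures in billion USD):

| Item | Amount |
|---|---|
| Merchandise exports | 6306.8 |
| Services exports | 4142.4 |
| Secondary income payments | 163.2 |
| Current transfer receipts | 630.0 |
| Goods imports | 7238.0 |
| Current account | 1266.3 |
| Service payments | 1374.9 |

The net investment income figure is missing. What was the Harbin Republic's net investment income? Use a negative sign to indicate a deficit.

-1036.8

Current account = goods balance + services balance + net primary income + net secondary income
Sum of the known components = 2303.1
Net investment income = CA - (known components) = 1266.3 - 2303.1 = -1036.8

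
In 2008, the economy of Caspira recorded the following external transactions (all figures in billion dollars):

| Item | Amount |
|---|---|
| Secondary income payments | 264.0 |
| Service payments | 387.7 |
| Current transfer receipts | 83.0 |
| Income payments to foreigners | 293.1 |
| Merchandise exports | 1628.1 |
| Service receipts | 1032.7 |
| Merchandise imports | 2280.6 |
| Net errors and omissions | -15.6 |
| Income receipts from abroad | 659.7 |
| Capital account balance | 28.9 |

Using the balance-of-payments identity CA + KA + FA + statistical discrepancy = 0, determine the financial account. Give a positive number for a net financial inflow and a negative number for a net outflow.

Goods balance = 1628.1 - 2280.6 = -652.5
Services balance = 1032.7 - 387.7 = 645.0
Trade balance (goods + services) = -652.5 + 645.0 = -7.5
Net primary income = 659.7 - 293.1 = 366.6
Net secondary income = 83.0 - 264.0 = -181.0
Current account = -7.5 + 366.6 + (-181.0) = 178.1
Financial account = -(178.1 + 28.9 + (-15.6)) = -191.4

-191.4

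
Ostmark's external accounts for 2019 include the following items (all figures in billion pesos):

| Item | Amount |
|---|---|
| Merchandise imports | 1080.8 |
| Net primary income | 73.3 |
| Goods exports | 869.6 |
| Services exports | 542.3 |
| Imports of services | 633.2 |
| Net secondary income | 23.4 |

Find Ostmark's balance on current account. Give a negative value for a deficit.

Goods balance = 869.6 - 1080.8 = -211.2
Services balance = 542.3 - 633.2 = -90.9
Trade balance (goods + services) = -211.2 + (-90.9) = -302.1
Net primary income = 73.3
Net secondary income = 23.4
Current account = -302.1 + 73.3 + 23.4 = -205.4

-205.4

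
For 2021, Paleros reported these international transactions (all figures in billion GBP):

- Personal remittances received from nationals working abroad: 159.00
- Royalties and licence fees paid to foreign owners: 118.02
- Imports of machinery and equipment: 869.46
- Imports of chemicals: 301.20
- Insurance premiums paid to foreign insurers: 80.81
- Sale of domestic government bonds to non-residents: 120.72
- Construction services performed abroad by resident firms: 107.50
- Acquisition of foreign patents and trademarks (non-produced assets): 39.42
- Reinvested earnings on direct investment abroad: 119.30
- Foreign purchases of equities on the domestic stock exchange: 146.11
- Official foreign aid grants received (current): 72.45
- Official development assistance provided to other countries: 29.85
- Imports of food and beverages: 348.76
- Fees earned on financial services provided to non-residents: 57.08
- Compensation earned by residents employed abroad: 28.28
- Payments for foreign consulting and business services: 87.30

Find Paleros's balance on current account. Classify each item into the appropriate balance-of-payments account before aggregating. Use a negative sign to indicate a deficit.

-1291.79

Goods: -348.76 - 869.46 - 301.20 = -1519.42
Services: -87.30 + 57.08 + 107.50 - 80.81 - 118.02 = -121.55
Primary income: 119.30 + 28.28 = 147.58
Secondary income: 159.00 + 72.45 - 29.85 = 201.60
Current account = (-1519.42) + (-121.55) + 147.58 + 201.60 = -1291.79
(Excluded from the current account — financial account: sale of domestic government bonds to non-residents 120.72, foreign purchases of equities on the domestic stock exchange 146.11; capital account: acquisition of foreign patents and trademarks (non-produced assets) 39.42.)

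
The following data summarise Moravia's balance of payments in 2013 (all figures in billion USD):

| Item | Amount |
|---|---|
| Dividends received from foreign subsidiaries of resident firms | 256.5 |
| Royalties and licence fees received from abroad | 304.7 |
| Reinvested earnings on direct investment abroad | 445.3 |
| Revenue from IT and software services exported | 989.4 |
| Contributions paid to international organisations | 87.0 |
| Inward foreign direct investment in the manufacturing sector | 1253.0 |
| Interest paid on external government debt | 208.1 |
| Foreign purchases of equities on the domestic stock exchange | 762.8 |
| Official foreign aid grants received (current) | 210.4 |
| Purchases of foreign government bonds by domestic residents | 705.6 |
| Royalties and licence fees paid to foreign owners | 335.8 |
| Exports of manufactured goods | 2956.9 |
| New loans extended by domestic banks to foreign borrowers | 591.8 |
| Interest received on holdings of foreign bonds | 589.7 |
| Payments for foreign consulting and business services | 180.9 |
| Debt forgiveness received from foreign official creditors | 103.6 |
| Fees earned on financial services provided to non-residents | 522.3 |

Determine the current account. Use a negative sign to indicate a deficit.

Goods: 2956.9
Services: -335.8 + 989.4 - 180.9 + 304.7 + 522.3 = 1299.7
Primary income: -208.1 + 445.3 + 256.5 + 589.7 = 1083.4
Secondary income: -87.0 + 210.4 = 123.4
Current account = 2956.9 + 1299.7 + 1083.4 + 123.4 = 5463.4
(Excluded from the current account — financial account: inward foreign direct investment in the manufacturing sector 1253.0, foreign purchases of equities on the domestic stock exchange 762.8, purchases of foreign government bonds by domestic residents 705.6, new loans extended by domestic banks to foreign borrowers 591.8; capital account: debt forgiveness received from foreign official creditors 103.6.)

5463.4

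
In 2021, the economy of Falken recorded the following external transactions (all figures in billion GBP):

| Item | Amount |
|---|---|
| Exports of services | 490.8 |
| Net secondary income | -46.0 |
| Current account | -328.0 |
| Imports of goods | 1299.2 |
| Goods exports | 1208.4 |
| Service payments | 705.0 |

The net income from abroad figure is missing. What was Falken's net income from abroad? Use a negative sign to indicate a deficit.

Current account = goods balance + services balance + net primary income + net secondary income
Sum of the known components = -351.0
Net income from abroad = CA - (known components) = -328.0 - (-351.0) = 23.0

23.0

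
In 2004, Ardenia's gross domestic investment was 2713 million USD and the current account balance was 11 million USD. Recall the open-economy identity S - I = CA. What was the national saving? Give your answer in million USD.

2724

S = I + CA = 2713 + 11 = 2724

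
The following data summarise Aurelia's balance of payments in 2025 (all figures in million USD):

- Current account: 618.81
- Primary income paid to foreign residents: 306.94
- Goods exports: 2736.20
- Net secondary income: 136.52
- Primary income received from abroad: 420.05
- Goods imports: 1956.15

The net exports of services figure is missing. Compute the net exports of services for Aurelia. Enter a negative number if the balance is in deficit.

Current account = goods balance + services balance + net primary income + net secondary income
Sum of the known components = 1029.68
Net exports of services = CA - (known components) = 618.81 - 1029.68 = -410.87

-410.87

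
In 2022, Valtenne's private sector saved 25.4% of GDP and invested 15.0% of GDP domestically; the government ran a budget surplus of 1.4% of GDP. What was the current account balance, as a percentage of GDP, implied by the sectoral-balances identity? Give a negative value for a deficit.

11.8

By the sectoral-balances identity, CA = (S_private - I) + (T - G).
Private balance = 25.4 - 15.0 = 10.4
Government balance (T - G) = 1.4
CA = 10.4 + 1.4 = 11.8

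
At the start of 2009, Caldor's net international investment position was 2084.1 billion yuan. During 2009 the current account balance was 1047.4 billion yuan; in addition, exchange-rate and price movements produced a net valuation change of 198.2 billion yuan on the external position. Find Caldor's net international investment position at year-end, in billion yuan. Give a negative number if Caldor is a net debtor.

Change in NIIP = current account + net valuation change = 1047.4 + 198.2 = 1245.6
End-of-year NIIP = 2084.1 + 1245.6 = 3329.7

3329.7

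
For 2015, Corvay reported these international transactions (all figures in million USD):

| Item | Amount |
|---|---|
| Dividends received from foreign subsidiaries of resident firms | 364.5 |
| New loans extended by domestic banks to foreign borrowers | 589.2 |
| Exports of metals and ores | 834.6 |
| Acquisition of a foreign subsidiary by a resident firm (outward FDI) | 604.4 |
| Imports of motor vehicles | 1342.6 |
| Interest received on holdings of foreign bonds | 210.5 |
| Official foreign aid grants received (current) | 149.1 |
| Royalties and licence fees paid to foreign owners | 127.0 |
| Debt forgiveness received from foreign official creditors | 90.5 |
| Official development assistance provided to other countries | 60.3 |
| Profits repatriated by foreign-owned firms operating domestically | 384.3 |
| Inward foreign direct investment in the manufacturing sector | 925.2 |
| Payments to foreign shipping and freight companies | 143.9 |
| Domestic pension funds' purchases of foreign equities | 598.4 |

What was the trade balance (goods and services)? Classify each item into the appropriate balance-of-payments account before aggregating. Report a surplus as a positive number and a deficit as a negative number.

-778.9

Goods: -1342.6 + 834.6 = -508.0
Services: -127.0 - 143.9 = -270.9
Trade balance = -508.0 + (-270.9) = -778.9
(Excluded from the trade balance — primary income: dividends received from foreign subsidiaries of resident firms 364.5, interest received on holdings of foreign bonds 210.5, profits repatriated by foreign-owned firms operating domestically 384.3; financial account: new loans extended by domestic banks to foreign borrowers 589.2, acquisition of a foreign subsidiary by a resident firm (outward FDI) 604.4, inward foreign direct investment in the manufacturing sector 925.2, domestic pension funds' purchases of foreign equities 598.4; secondary income: official foreign aid grants received (current) 149.1, official development assistance provided to other countries 60.3; capital account: debt forgiveness received from foreign official creditors 90.5.)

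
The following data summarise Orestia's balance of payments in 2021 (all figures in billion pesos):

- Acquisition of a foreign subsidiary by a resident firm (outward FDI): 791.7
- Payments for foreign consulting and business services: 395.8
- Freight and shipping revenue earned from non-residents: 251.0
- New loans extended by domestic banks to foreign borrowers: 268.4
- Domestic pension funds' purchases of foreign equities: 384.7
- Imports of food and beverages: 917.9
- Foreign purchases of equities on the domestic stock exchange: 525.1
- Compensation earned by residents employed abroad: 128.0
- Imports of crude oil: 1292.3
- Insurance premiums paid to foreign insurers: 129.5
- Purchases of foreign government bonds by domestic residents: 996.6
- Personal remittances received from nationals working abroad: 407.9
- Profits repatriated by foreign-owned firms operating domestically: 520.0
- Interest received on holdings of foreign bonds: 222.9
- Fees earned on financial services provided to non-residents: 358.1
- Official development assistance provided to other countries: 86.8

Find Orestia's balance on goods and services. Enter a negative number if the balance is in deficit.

-2126.4

Goods: -917.9 - 1292.3 = -2210.2
Services: 251.0 + 358.1 - 395.8 - 129.5 = 83.8
Trade balance = -2210.2 + 83.8 = -2126.4
(Excluded from the trade balance — financial account: acquisition of a foreign subsidiary by a resident firm (outward FDI) 791.7, new loans extended by domestic banks to foreign borrowers 268.4, domestic pension funds' purchases of foreign equities 384.7, foreign purchases of equities on the domestic stock exchange 525.1, purchases of foreign government bonds by domestic residents 996.6; primary income: compensation earned by residents employed abroad 128.0, profits repatriated by foreign-owned firms operating domestically 520.0, interest received on holdings of foreign bonds 222.9; secondary income: personal remittances received from nationals working abroad 407.9, official development assistance provided to other countries 86.8.)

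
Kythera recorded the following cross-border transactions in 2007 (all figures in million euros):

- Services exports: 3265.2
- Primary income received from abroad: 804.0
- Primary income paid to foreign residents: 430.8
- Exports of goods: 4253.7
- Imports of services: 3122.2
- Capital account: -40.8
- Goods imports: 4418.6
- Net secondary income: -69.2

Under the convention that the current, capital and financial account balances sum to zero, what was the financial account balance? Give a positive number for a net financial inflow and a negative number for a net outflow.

Goods balance = 4253.7 - 4418.6 = -164.9
Services balance = 3265.2 - 3122.2 = 143.0
Trade balance (goods + services) = -164.9 + 143.0 = -21.9
Net primary income = 804.0 - 430.8 = 373.2
Net secondary income = -69.2
Current account = -21.9 + 373.2 + (-69.2) = 282.1
Financial account = -(282.1 + (-40.8)) = -241.3

-241.3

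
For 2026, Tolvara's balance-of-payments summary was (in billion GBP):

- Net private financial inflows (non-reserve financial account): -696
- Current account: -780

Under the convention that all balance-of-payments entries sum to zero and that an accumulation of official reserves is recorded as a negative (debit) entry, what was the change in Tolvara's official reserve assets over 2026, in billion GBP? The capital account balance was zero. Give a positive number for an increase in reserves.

-1476

Official reserve transactions balance = -((-780) + (-696)) = 1476
An accumulation of reserves is recorded as a debit (negative entry), so the change in the stock of reserves is the negative of that balance.
Change in official reserves = -(1476) = -1476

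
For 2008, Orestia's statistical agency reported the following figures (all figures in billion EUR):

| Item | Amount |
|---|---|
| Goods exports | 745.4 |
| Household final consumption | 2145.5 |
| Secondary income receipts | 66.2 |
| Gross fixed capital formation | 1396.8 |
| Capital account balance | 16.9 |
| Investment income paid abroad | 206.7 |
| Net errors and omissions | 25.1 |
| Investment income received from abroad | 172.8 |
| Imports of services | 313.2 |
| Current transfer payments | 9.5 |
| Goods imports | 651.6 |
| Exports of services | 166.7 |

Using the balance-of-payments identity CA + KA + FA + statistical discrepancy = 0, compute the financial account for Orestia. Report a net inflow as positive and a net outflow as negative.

-12.1

Goods balance = 745.4 - 651.6 = 93.8
Services balance = 166.7 - 313.2 = -146.5
Trade balance (goods + services) = 93.8 + (-146.5) = -52.7
Net primary income = 172.8 - 206.7 = -33.9
Net secondary income = 66.2 - 9.5 = 56.7
Current account = -52.7 + (-33.9) + 56.7 = -29.9
Financial account = -(-29.9 + 16.9 + 25.1) = -12.1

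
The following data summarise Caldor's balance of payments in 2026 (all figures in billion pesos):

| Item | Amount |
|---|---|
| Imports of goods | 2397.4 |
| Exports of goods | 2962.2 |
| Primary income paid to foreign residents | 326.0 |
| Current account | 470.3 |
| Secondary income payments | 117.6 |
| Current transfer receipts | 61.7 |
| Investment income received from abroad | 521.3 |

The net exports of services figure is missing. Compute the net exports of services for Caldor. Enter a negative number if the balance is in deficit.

-233.9

Current account = goods balance + services balance + net primary income + net secondary income
Sum of the known components = 704.2
Net exports of services = CA - (known components) = 470.3 - 704.2 = -233.9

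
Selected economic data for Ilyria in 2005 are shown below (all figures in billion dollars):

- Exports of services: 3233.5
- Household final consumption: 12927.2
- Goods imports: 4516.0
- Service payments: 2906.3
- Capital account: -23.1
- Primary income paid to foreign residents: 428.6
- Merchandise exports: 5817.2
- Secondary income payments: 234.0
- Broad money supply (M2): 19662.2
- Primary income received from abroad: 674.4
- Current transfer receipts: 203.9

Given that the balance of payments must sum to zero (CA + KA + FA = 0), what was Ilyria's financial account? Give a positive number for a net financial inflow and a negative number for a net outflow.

-1821.0

Goods balance = 5817.2 - 4516.0 = 1301.2
Services balance = 3233.5 - 2906.3 = 327.2
Trade balance (goods + services) = 1301.2 + 327.2 = 1628.4
Net primary income = 674.4 - 428.6 = 245.8
Net secondary income = 203.9 - 234.0 = -30.1
Current account = 1628.4 + 245.8 + (-30.1) = 1844.1
Financial account = -(1844.1 + (-23.1)) = -1821.0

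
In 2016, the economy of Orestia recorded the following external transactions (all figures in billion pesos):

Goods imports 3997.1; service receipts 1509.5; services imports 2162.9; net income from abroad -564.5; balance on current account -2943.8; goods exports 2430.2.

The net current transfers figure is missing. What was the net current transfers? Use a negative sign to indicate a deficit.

-159.0

Current account = goods balance + services balance + net primary income + net secondary income
Sum of the known components = -2784.8
Net current transfers = CA - (known components) = -2943.8 - (-2784.8) = -159.0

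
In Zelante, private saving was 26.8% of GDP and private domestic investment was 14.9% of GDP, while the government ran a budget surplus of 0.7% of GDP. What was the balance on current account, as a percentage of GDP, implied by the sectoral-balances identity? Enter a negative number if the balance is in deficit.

By the sectoral-balances identity, CA = (S_private - I) + (T - G).
Private balance = 26.8 - 14.9 = 11.9
Government balance (T - G) = 0.7
CA = 11.9 + 0.7 = 12.6

12.6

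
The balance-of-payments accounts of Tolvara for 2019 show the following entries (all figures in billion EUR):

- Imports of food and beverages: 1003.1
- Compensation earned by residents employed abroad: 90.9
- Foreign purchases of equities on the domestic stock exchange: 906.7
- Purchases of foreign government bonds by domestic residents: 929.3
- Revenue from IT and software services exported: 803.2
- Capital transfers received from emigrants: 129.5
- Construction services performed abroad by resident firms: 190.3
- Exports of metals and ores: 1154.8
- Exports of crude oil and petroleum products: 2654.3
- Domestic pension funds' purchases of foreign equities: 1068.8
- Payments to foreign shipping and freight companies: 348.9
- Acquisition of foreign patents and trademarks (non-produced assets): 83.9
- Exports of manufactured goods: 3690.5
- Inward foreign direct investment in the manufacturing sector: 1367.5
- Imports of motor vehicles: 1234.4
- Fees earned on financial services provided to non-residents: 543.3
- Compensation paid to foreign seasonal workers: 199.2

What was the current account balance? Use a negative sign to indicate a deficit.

6341.7

Goods: 1154.8 - 1234.4 + 3690.5 + 2654.3 - 1003.1 = 5262.1
Services: -348.9 + 803.2 + 543.3 + 190.3 = 1187.9
Primary income: -199.2 + 90.9 = -108.3
Current account = 5262.1 + 1187.9 + (-108.3) = 6341.7
(Excluded from the current account — financial account: foreign purchases of equities on the domestic stock exchange 906.7, purchases of foreign government bonds by domestic residents 929.3, domestic pension funds' purchases of foreign equities 1068.8, inward foreign direct investment in the manufacturing sector 1367.5; capital account: capital transfers received from emigrants 129.5, acquisition of foreign patents and trademarks (non-produced assets) 83.9.)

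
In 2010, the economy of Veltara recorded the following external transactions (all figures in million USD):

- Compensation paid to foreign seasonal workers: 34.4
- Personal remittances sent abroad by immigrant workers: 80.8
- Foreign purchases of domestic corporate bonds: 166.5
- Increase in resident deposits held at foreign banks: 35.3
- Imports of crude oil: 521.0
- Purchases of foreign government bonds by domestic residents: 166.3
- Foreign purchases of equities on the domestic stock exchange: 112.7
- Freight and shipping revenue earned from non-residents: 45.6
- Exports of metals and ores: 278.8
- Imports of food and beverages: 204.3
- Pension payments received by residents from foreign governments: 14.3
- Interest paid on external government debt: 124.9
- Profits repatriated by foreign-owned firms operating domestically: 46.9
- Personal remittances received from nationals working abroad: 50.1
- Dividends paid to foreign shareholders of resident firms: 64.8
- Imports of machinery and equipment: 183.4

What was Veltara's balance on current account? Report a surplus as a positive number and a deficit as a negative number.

Goods: 278.8 - 521.0 - 204.3 - 183.4 = -629.9
Services: 45.6
Primary income: -34.4 - 46.9 - 124.9 - 64.8 = -271.0
Secondary income: 14.3 + 50.1 - 80.8 = -16.4
Current account = (-629.9) + 45.6 + (-271.0) + (-16.4) = -871.7
(Excluded from the current account — financial account: foreign purchases of domestic corporate bonds 166.5, increase in resident deposits held at foreign banks 35.3, purchases of foreign government bonds by domestic residents 166.3, foreign purchases of equities on the domestic stock exchange 112.7.)

-871.7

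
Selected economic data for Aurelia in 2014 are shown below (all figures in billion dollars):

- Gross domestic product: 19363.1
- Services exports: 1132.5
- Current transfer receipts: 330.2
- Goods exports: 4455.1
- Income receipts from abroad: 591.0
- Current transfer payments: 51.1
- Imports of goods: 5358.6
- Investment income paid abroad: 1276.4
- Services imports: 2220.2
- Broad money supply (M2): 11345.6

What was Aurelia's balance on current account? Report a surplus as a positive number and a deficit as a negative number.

Goods balance = 4455.1 - 5358.6 = -903.5
Services balance = 1132.5 - 2220.2 = -1087.7
Trade balance (goods + services) = -903.5 + (-1087.7) = -1991.2
Net primary income = 591.0 - 1276.4 = -685.4
Net secondary income = 330.2 - 51.1 = 279.1
Current account = -1991.2 + (-685.4) + 279.1 = -2397.5

-2397.5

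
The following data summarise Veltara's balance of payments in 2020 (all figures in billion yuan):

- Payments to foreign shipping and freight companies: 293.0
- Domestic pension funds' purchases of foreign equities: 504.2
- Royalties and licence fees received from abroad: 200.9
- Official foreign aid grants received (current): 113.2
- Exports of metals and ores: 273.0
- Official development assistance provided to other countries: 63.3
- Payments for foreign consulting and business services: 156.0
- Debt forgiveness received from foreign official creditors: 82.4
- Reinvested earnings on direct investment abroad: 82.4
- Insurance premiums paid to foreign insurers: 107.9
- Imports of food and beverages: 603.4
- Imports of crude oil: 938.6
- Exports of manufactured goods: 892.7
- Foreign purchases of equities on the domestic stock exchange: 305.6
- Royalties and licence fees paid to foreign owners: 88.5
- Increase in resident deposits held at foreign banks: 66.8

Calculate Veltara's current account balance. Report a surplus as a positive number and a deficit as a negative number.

Goods: 273.0 - 938.6 + 892.7 - 603.4 = -376.3
Services: -107.9 - 88.5 - 156.0 + 200.9 - 293.0 = -444.5
Primary income: 82.4
Secondary income: 113.2 - 63.3 = 49.9
Current account = (-376.3) + (-444.5) + 82.4 + 49.9 = -688.5
(Excluded from the current account — financial account: domestic pension funds' purchases of foreign equities 504.2, foreign purchases of equities on the domestic stock exchange 305.6, increase in resident deposits held at foreign banks 66.8; capital account: debt forgiveness received from foreign official creditors 82.4.)

-688.5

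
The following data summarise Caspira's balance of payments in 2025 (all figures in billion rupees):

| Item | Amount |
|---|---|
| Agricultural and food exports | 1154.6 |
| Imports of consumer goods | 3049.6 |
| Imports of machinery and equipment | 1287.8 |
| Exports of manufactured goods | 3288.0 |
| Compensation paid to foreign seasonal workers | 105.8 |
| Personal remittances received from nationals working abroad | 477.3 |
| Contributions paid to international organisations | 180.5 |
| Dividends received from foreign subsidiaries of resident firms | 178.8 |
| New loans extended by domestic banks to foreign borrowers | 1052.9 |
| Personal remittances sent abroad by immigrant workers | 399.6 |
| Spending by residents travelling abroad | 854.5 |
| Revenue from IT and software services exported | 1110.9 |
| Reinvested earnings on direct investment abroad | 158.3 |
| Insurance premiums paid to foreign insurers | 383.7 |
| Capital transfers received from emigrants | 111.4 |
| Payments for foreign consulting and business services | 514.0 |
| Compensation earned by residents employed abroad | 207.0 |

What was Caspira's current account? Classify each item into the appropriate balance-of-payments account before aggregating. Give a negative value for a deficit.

-200.6

Goods: -1287.8 + 1154.6 + 3288.0 - 3049.6 = 105.2
Services: -854.5 + 1110.9 - 514.0 - 383.7 = -641.3
Primary income: 207.0 + 178.8 - 105.8 + 158.3 = 438.3
Secondary income: -399.6 - 180.5 + 477.3 = -102.8
Current account = 105.2 + (-641.3) + 438.3 + (-102.8) = -200.6
(Excluded from the current account — financial account: new loans extended by domestic banks to foreign borrowers 1052.9; capital account: capital transfers received from emigrants 111.4.)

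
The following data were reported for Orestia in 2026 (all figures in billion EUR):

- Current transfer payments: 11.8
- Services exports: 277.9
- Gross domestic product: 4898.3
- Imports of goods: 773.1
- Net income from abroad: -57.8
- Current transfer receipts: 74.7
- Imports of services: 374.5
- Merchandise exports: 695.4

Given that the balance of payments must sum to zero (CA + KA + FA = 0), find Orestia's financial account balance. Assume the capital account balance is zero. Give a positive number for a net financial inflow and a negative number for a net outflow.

Goods balance = 695.4 - 773.1 = -77.7
Services balance = 277.9 - 374.5 = -96.6
Trade balance (goods + services) = -77.7 + (-96.6) = -174.3
Net primary income = -57.8
Net secondary income = 74.7 - 11.8 = 62.9
Current account = -174.3 + (-57.8) + 62.9 = -169.2
Financial account = -(-169.2) = 169.2

169.2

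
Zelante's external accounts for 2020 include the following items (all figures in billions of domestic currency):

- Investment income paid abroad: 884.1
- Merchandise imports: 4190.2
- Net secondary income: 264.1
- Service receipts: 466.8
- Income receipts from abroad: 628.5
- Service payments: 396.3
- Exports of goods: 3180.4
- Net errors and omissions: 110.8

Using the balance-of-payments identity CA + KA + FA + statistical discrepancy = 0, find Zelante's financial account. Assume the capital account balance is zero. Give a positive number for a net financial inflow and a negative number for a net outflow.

820.0

Goods balance = 3180.4 - 4190.2 = -1009.8
Services balance = 466.8 - 396.3 = 70.5
Trade balance (goods + services) = -1009.8 + 70.5 = -939.3
Net primary income = 628.5 - 884.1 = -255.6
Net secondary income = 264.1
Current account = -939.3 + (-255.6) + 264.1 = -930.8
Financial account = -(-930.8 + 110.8) = 820.0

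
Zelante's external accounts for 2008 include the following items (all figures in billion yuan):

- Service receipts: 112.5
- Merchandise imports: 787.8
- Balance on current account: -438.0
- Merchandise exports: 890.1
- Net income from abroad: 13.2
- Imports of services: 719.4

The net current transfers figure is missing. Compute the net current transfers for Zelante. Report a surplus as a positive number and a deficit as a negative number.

Current account = goods balance + services balance + net primary income + net secondary income
Sum of the known components = -491.4
Net current transfers = CA - (known components) = -438.0 - (-491.4) = 53.4

53.4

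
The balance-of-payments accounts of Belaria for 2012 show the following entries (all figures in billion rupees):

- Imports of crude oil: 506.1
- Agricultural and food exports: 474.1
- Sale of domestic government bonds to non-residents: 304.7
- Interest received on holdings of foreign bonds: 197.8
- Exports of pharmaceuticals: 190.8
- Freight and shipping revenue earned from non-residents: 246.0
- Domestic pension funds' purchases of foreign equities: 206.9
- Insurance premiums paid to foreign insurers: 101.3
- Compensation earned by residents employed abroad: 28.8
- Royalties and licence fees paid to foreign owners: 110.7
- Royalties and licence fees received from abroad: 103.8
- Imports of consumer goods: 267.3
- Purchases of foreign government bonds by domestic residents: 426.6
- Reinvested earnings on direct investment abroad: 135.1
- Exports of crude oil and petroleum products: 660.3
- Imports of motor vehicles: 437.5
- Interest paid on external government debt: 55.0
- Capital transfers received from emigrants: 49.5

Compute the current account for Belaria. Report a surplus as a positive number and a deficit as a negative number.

558.8

Goods: 474.1 + 660.3 - 506.1 + 190.8 - 267.3 - 437.5 = 114.3
Services: -101.3 + 246.0 - 110.7 + 103.8 = 137.8
Primary income: -55.0 + 28.8 + 135.1 + 197.8 = 306.7
Current account = 114.3 + 137.8 + 306.7 = 558.8
(Excluded from the current account — financial account: sale of domestic government bonds to non-residents 304.7, domestic pension funds' purchases of foreign equities 206.9, purchases of foreign government bonds by domestic residents 426.6; capital account: capital transfers received from emigrants 49.5.)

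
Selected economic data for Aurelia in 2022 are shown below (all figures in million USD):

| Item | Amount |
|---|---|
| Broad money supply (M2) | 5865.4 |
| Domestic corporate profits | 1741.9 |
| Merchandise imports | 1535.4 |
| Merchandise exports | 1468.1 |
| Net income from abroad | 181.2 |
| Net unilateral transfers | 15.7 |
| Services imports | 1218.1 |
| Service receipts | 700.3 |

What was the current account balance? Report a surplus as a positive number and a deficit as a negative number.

Goods balance = 1468.1 - 1535.4 = -67.3
Services balance = 700.3 - 1218.1 = -517.8
Trade balance (goods + services) = -67.3 + (-517.8) = -585.1
Net primary income = 181.2
Net secondary income = 15.7
Current account = -585.1 + 181.2 + 15.7 = -388.2

-388.2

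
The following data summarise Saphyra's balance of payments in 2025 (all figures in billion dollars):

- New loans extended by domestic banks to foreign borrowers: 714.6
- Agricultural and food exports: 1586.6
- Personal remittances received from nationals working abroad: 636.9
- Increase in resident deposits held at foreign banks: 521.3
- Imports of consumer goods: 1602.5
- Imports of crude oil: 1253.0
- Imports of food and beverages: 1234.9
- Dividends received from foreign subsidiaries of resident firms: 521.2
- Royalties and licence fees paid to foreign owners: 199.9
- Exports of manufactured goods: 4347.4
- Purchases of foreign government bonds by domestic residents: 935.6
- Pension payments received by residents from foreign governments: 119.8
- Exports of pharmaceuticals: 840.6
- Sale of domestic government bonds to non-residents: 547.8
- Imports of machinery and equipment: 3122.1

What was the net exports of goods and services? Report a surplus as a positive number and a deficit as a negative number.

Goods: -1602.5 - 1253.0 + 1586.6 - 3122.1 + 840.6 + 4347.4 - 1234.9 = -437.9
Services: -199.9
Trade balance = -437.9 + (-199.9) = -637.8
(Excluded from the trade balance — financial account: new loans extended by domestic banks to foreign borrowers 714.6, increase in resident deposits held at foreign banks 521.3, purchases of foreign government bonds by domestic residents 935.6, sale of domestic government bonds to non-residents 547.8; secondary income: personal remittances received from nationals working abroad 636.9, pension payments received by residents from foreign governments 119.8; primary income: dividends received from foreign subsidiaries of resident firms 521.2.)

-637.8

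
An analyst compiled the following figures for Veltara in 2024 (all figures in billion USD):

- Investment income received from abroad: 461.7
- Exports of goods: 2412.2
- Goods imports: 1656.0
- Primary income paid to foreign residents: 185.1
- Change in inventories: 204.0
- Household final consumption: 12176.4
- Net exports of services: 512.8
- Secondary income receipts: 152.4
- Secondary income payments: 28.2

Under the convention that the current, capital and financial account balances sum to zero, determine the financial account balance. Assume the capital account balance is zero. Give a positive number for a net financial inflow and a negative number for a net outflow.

-1669.8

Goods balance = 2412.2 - 1656.0 = 756.2
Services balance = 512.8
Trade balance (goods + services) = 756.2 + 512.8 = 1269.0
Net primary income = 461.7 - 185.1 = 276.6
Net secondary income = 152.4 - 28.2 = 124.2
Current account = 1269.0 + 276.6 + 124.2 = 1669.8
Financial account = -(1669.8) = -1669.8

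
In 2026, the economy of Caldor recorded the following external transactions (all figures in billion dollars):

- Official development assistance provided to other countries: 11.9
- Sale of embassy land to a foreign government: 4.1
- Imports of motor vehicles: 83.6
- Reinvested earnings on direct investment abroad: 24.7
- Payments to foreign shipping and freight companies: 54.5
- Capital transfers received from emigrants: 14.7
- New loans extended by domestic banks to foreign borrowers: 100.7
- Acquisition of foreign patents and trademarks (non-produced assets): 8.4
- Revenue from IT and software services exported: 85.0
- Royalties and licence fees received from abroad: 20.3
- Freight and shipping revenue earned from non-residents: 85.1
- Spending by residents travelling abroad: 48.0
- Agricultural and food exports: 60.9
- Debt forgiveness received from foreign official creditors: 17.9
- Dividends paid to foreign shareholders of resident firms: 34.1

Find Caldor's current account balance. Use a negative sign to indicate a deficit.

43.9

Goods: -83.6 + 60.9 = -22.7
Services: 85.0 - 48.0 - 54.5 + 20.3 + 85.1 = 87.9
Primary income: -34.1 + 24.7 = -9.4
Secondary income: -11.9
Current account = (-22.7) + 87.9 + (-9.4) + (-11.9) = 43.9
(Excluded from the current account — capital account: sale of embassy land to a foreign government 4.1, capital transfers received from emigrants 14.7, acquisition of foreign patents and trademarks (non-produced assets) 8.4, debt forgiveness received from foreign official creditors 17.9; financial account: new loans extended by domestic banks to foreign borrowers 100.7.)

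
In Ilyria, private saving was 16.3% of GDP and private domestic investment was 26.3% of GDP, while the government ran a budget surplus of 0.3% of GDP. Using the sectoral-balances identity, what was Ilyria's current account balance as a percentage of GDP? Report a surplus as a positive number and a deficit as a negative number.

By the sectoral-balances identity, CA = (S_private - I) + (T - G).
Private balance = 16.3 - 26.3 = -10.0
Government balance (T - G) = 0.3
CA = -10.0 + 0.3 = -9.7

-9.7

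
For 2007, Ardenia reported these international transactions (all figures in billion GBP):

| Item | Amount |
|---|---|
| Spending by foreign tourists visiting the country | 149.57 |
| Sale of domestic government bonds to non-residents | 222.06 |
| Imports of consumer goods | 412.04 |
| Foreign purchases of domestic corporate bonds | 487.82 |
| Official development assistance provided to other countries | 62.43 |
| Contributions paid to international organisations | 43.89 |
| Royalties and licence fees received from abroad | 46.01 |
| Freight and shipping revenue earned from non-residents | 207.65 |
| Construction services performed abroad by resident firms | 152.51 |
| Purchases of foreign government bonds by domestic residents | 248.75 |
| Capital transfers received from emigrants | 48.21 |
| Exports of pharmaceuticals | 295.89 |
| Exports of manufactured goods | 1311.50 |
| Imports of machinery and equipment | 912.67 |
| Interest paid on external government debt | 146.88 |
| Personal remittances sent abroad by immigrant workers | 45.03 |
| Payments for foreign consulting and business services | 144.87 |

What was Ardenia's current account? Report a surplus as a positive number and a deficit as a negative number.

395.32

Goods: -912.67 + 295.89 + 1311.50 - 412.04 = 282.68
Services: -144.87 + 152.51 + 207.65 + 149.57 + 46.01 = 410.87
Primary income: -146.88
Secondary income: -62.43 - 43.89 - 45.03 = -151.35
Current account = 282.68 + 410.87 + (-146.88) + (-151.35) = 395.32
(Excluded from the current account — financial account: sale of domestic government bonds to non-residents 222.06, foreign purchases of domestic corporate bonds 487.82, purchases of foreign government bonds by domestic residents 248.75; capital account: capital transfers received from emigrants 48.21.)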